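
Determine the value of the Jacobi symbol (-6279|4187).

(-6279|4187)
  = (2095|4187)    [-6279 ≡ 2095 mod 4187]
  = -(4187|2095)    [QR: both ≡ 3 mod 4, sign flips]
  = -(2092|2095)    [4187 ≡ 2092 mod 2095]
  = -(523|2095)    [2095 ≡ 7 mod 8 ⇒ (2|2095)^2 = +1]
  = (2095|523)    [QR: both ≡ 3 mod 4, sign flips]
  = (3|523)    [2095 ≡ 3 mod 523]
  = -(523|3)    [QR: both ≡ 3 mod 4, sign flips]
  = -(1|3)    [523 ≡ 1 mod 3]
  = -1    [(1|3) = 1]

-1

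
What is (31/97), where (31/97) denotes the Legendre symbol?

(31/97)
  = (97/31)    [QR: 97 ≡ 1 mod 4, sign kept]
  = (4/31)    [97 ≡ 4 mod 31]
  = (1/31)    [31 ≡ 7 mod 8 ⇒ (2/31)^2 = +1]
  = 1    [(1/31) = 1]

1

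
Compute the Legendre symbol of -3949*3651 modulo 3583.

1

By multiplicativity, (-3949·3651|3583) = (-3949|3583)·(3651|3583).
First factor (-3949|3583):
(-3949|3583)
  = (3217|3583)    [-3949 ≡ 3217 mod 3583]
  = (3583|3217)    [QR: 3217 ≡ 1 mod 4, sign kept]
  = (366|3217)    [3583 ≡ 366 mod 3217]
  = (183|3217)    [3217 ≡ 1 mod 8 ⇒ (2|3217) = +1]
  = (3217|183)    [QR: 3217 ≡ 1 mod 4, sign kept]
  = (106|183)    [3217 ≡ 106 mod 183]
  = (53|183)    [183 ≡ 7 mod 8 ⇒ (2|183) = +1]
  = (183|53)    [QR: 53 ≡ 1 mod 4, sign kept]
  = (24|53)    [183 ≡ 24 mod 53]
  = -(3|53)    [53 ≡ 5 mod 8 ⇒ (2|53)^3 = -1]
  = -(53|3)    [QR: 53 ≡ 1 mod 4, sign kept]
  = -(2|3)    [53 ≡ 2 mod 3]
  = (1|3)    [3 ≡ 3 mod 8 ⇒ (2|3) = -1]
  = 1    [(1|3) = 1]
Second factor (3651|3583):
(3651|3583)
  = (68|3583)    [3651 ≡ 68 mod 3583]
  = (17|3583)    [3583 ≡ 7 mod 8 ⇒ (2|3583)^2 = +1]
  = (3583|17)    [QR: 17 ≡ 1 mod 4, sign kept]
  = (13|17)    [3583 ≡ 13 mod 17]
  = (17|13)    [QR: 13 ≡ 1 mod 4, sign kept]
  = (4|13)    [17 ≡ 4 mod 13]
  = (1|13)    [13 ≡ 5 mod 8 ⇒ (2|13)^2 = +1]
  = 1    [(1|13) = 1]
Product: (1)·(1) = 1.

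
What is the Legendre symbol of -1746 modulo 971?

Pull out -1: (-1746|971) = (-1|971)·(1746|971). Since 971 ≡ 3 (mod 4), (-1|971) = -1. Now have -(1746|971).
Reduce the numerator: 1746 ≡ 775 (mod 971), so (1746|971) = (775|971).
Both 775 ≡ 3 and 971 ≡ 3 (mod 4), so reciprocity gives (775|971) = -(971|775). Reduce: 971 ≡ 196 (mod 775). Now have (196|775).
Factor out 2: 196 = 2^2·49. Since 775 ≡ 7 (mod 8), (2|775) = +1, and (2|775)^2 = +1. Now have (49|775).
49 ≡ 1 (mod 4), so quadratic reciprocity gives (49|775) = (775|49). Reduce: 775 ≡ 40 (mod 49). Now have (40|49).
Factor out 2: 40 = 2^3·5. Since 49 ≡ 1 (mod 8), (2|49) = +1, and (2|49)^3 = +1. Now have (5|49).
5 ≡ 1 (mod 4), so quadratic reciprocity gives (5|49) = (49|5). Reduce: 49 ≡ 4 (mod 5). Now have (4|5).
Factor out 2: 4 = 2^2. Since 5 ≡ 5 (mod 8), (2|5) = -1, and (2|5)^2 = +1. Now have (1|5).
(1|5) = 1. Collecting the sign factors: 1.

1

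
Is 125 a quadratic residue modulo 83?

Reduce the numerator: 125 ≡ 42 (mod 83), so (125/83) = (42/83).
Factor out 2: 42 = 2·21. Since 83 ≡ 3 (mod 8), (2/83) = -1. Now have -(21/83).
21 ≡ 1 (mod 4), so quadratic reciprocity gives (21/83) = (83/21). Reduce: 83 ≡ 20 (mod 21). Now have -(20/21).
Factor out 2: 20 = 2^2·5. Since 21 ≡ 5 (mod 8), (2/21) = -1, and (2/21)^2 = +1. Now have -(5/21).
5 ≡ 1 (mod 4), so quadratic reciprocity gives (5/21) = (21/5). Reduce: 21 ≡ 1 (mod 5). Now have -(1/5).
(1/5) = 1. Collecting the sign factors: -1.
(125/83) = -1, and 83 is prime, so 125 is not a quadratic residue mod 83.

no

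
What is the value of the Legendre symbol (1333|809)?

-1

Reduce the numerator: 1333 ≡ 524 (mod 809), so (1333|809) = (524|809).
Factor out 2: 524 = 2^2·131. Since 809 ≡ 1 (mod 8), (2|809) = +1, and (2|809)^2 = +1. Now have (131|809).
809 ≡ 1 (mod 4), so quadratic reciprocity gives (131|809) = (809|131). Reduce: 809 ≡ 23 (mod 131). Now have (23|131).
Both 23 ≡ 3 and 131 ≡ 3 (mod 4), so reciprocity gives (23|131) = -(131|23). Reduce: 131 ≡ 16 (mod 23). Now have -(16|23).
Factor out 2: 16 = 2^4. Since 23 ≡ 7 (mod 8), (2|23) = +1, and (2|23)^4 = +1. Now have -(1|23).
(1|23) = 1. Collecting the sign factors: -1.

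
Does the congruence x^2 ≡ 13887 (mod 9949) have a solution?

(13887/9949)
  = (3938/9949)    [13887 ≡ 3938 mod 9949]
  = -(1969/9949)    [9949 ≡ 5 mod 8 ⇒ (2/9949) = -1]
  = -(9949/1969)    [QR: 1969 ≡ 1 mod 4, sign kept]
  = -(104/1969)    [9949 ≡ 104 mod 1969]
  = -(13/1969)    [1969 ≡ 1 mod 8 ⇒ (2/1969)^3 = +1]
  = -(1969/13)    [QR: 13 ≡ 1 mod 4, sign kept]
  = -(6/13)    [1969 ≡ 6 mod 13]
  = (3/13)    [13 ≡ 5 mod 8 ⇒ (2/13) = -1]
  = (13/3)    [QR: 13 ≡ 1 mod 4, sign kept]
  = (1/3)    [13 ≡ 1 mod 3]
  = 1    [(1/3) = 1]
The Legendre symbol is 1, so x^2 ≡ 13887 (mod 9949) has solution.

yes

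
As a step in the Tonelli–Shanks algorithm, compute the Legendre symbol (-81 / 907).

-1

(-81 / 907)
  = (826 / 907)    [-81 ≡ 826 mod 907]
  = -(413 / 907)    [907 ≡ 3 mod 8 ⇒ (2 / 907) = -1]
  = -(907 / 413)    [QR: 413 ≡ 1 mod 4, sign kept]
  = -(81 / 413)    [907 ≡ 81 mod 413]
  = -(413 / 81)    [QR: 81 ≡ 1 mod 4, sign kept]
  = -(8 / 81)    [413 ≡ 8 mod 81]
  = -(1 / 81)    [81 ≡ 1 mod 8 ⇒ (2 / 81)^3 = +1]
  = -1    [(1 / 81) = 1]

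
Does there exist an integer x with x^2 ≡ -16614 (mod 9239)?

(-16614|9239)
  = (1864|9239)    [-16614 ≡ 1864 mod 9239]
  = (233|9239)    [9239 ≡ 7 mod 8 ⇒ (2|9239)^3 = +1]
  = (9239|233)    [QR: 233 ≡ 1 mod 4, sign kept]
  = (152|233)    [9239 ≡ 152 mod 233]
  = (19|233)    [233 ≡ 1 mod 8 ⇒ (2|233)^3 = +1]
  = (233|19)    [QR: 233 ≡ 1 mod 4, sign kept]
  = (5|19)    [233 ≡ 5 mod 19]
  = (19|5)    [QR: 5 ≡ 1 mod 4, sign kept]
  = (4|5)    [19 ≡ 4 mod 5]
  = (1|5)    [5 ≡ 5 mod 8 ⇒ (2|5)^2 = +1]
  = 1    [(1|5) = 1]
(-16614|9239) = 1, and 9239 is prime, so -16614 is a quadratic residue mod 9239.

yes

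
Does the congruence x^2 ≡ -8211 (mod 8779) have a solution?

no

(-8211/8779)
  = -(8211/8779)    [8779 ≡ 3 mod 4 ⇒ (-1/8779) = -1]
  = (8779/8211)    [QR: both ≡ 3 mod 4, sign flips]
  = (568/8211)    [8779 ≡ 568 mod 8211]
  = -(71/8211)    [8211 ≡ 3 mod 8 ⇒ (2/8211)^3 = -1]
  = (8211/71)    [QR: both ≡ 3 mod 4, sign flips]
  = (46/71)    [8211 ≡ 46 mod 71]
  = (23/71)    [71 ≡ 7 mod 8 ⇒ (2/71) = +1]
  = -(71/23)    [QR: both ≡ 3 mod 4, sign flips]
  = -(2/23)    [71 ≡ 2 mod 23]
  = -(1/23)    [23 ≡ 7 mod 8 ⇒ (2/23) = +1]
  = -1    [(1/23) = 1]
The Legendre symbol is -1, so x^2 ≡ -8211 (mod 8779) has no solution.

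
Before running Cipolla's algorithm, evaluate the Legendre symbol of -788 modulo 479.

(-788 / 479)
  = -(788 / 479)    [479 ≡ 3 mod 4 ⇒ (-1 / 479) = -1]
  = -(309 / 479)    [788 ≡ 309 mod 479]
  = -(479 / 309)    [QR: 309 ≡ 1 mod 4, sign kept]
  = -(170 / 309)    [479 ≡ 170 mod 309]
  = (85 / 309)    [309 ≡ 5 mod 8 ⇒ (2 / 309) = -1]
  = (309 / 85)    [QR: 85 ≡ 1 mod 4, sign kept]
  = (54 / 85)    [309 ≡ 54 mod 85]
  = -(27 / 85)    [85 ≡ 5 mod 8 ⇒ (2 / 85) = -1]
  = -(85 / 27)    [QR: 85 ≡ 1 mod 4, sign kept]
  = -(4 / 27)    [85 ≡ 4 mod 27]
  = -(1 / 27)    [27 ≡ 3 mod 8 ⇒ (2 / 27)^2 = +1]
  = -1    [(1 / 27) = 1]

-1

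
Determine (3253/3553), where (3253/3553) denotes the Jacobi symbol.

3253 ≡ 1 (mod 4), so quadratic reciprocity gives (3253/3553) = (3553/3253). Reduce: 3553 ≡ 300 (mod 3253). Now have (300/3253).
Factor out 2: 300 = 2^2·75. Since 3253 ≡ 5 (mod 8), (2/3253) = -1, and (2/3253)^2 = +1. Now have (75/3253).
3253 ≡ 1 (mod 4), so quadratic reciprocity gives (75/3253) = (3253/75). Reduce: 3253 ≡ 28 (mod 75). Now have (28/75).
Factor out 2: 28 = 2^2·7. Since 75 ≡ 3 (mod 8), (2/75) = -1, and (2/75)^2 = +1. Now have (7/75).
Both 7 ≡ 3 and 75 ≡ 3 (mod 4), so reciprocity gives (7/75) = -(75/7). Reduce: 75 ≡ 5 (mod 7). Now have -(5/7).
5 ≡ 1 (mod 4), so quadratic reciprocity gives (5/7) = (7/5). Reduce: 7 ≡ 2 (mod 5). Now have -(2/5).
Factor out 2: 2 = 2. Since 5 ≡ 5 (mod 8), (2/5) = -1. Now have (1/5).
(1/5) = 1. Collecting the sign factors: 1.

1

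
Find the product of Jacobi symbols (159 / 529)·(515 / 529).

1

By multiplicativity, (159·515 / 529) = (159 / 529)·(515 / 529).
First factor (159 / 529):
(159 / 529)
  = (529 / 159)    [QR: 529 ≡ 1 mod 4, sign kept]
  = (52 / 159)    [529 ≡ 52 mod 159]
  = (13 / 159)    [159 ≡ 7 mod 8 ⇒ (2 / 159)^2 = +1]
  = (159 / 13)    [QR: 13 ≡ 1 mod 4, sign kept]
  = (3 / 13)    [159 ≡ 3 mod 13]
  = (13 / 3)    [QR: 13 ≡ 1 mod 4, sign kept]
  = (1 / 3)    [13 ≡ 1 mod 3]
  = 1    [(1 / 3) = 1]
Second factor (515 / 529):
(515 / 529)
  = (529 / 515)    [QR: 529 ≡ 1 mod 4, sign kept]
  = (14 / 515)    [529 ≡ 14 mod 515]
  = -(7 / 515)    [515 ≡ 3 mod 8 ⇒ (2 / 515) = -1]
  = (515 / 7)    [QR: both ≡ 3 mod 4, sign flips]
  = (4 / 7)    [515 ≡ 4 mod 7]
  = (1 / 7)    [7 ≡ 7 mod 8 ⇒ (2 / 7)^2 = +1]
  = 1    [(1 / 7) = 1]
Product: (1)·(1) = 1.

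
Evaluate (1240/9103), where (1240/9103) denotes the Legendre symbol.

1

Factor out 2: 1240 = 2^3·155. Since 9103 ≡ 7 (mod 8), (2/9103) = +1, and (2/9103)^3 = +1. Now have (155/9103).
Both 155 ≡ 3 and 9103 ≡ 3 (mod 4), so reciprocity gives (155/9103) = -(9103/155). Reduce: 9103 ≡ 113 (mod 155). Now have -(113/155).
113 ≡ 1 (mod 4), so quadratic reciprocity gives (113/155) = (155/113). Reduce: 155 ≡ 42 (mod 113). Now have -(42/113).
Factor out 2: 42 = 2·21. Since 113 ≡ 1 (mod 8), (2/113) = +1. Now have -(21/113).
21 ≡ 1 (mod 4), so quadratic reciprocity gives (21/113) = (113/21). Reduce: 113 ≡ 8 (mod 21). Now have -(8/21).
Factor out 2: 8 = 2^3. Since 21 ≡ 5 (mod 8), (2/21) = -1, and (2/21)^3 = -1. Now have (1/21).
(1/21) = 1. Collecting the sign factors: 1.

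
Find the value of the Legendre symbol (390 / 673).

-1

Factor out 2: 390 = 2·195. Since 673 ≡ 1 (mod 8), (2 / 673) = +1. Now have (195 / 673).
673 ≡ 1 (mod 4), so quadratic reciprocity gives (195 / 673) = (673 / 195). Reduce: 673 ≡ 88 (mod 195). Now have (88 / 195).
Factor out 2: 88 = 2^3·11. Since 195 ≡ 3 (mod 8), (2 / 195) = -1, and (2 / 195)^3 = -1. Now have -(11 / 195).
Both 11 ≡ 3 and 195 ≡ 3 (mod 4), so reciprocity gives (11 / 195) = -(195 / 11). Reduce: 195 ≡ 8 (mod 11). Now have (8 / 11).
Factor out 2: 8 = 2^3. Since 11 ≡ 3 (mod 8), (2 / 11) = -1, and (2 / 11)^3 = -1. Now have -(1 / 11).
(1 / 11) = 1. Collecting the sign factors: -1.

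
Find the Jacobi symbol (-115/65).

0

Reduce the numerator: -115 ≡ 15 (mod 65), so (-115/65) = (15/65).
65 ≡ 1 (mod 4), so quadratic reciprocity gives (15/65) = (65/15). Reduce: 65 ≡ 5 (mod 15). Now have (5/15).
5 ≡ 1 (mod 4), so quadratic reciprocity gives (5/15) = (15/5). Reduce: 15 ≡ 0 (mod 5). Now have (0/5).
The numerator is now 0 with denominator 5 > 1: the symbol is 0.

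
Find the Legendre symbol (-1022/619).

(-1022/619)
  = (216/619)    [-1022 ≡ 216 mod 619]
  = -(27/619)    [619 ≡ 3 mod 8 ⇒ (2/619)^3 = -1]
  = (619/27)    [QR: both ≡ 3 mod 4, sign flips]
  = (25/27)    [619 ≡ 25 mod 27]
  = (27/25)    [QR: 25 ≡ 1 mod 4, sign kept]
  = (2/25)    [27 ≡ 2 mod 25]
  = (1/25)    [25 ≡ 1 mod 8 ⇒ (2/25) = +1]
  = 1    [(1/25) = 1]

1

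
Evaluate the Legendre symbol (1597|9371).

1

1597 ≡ 1 (mod 4), so quadratic reciprocity gives (1597|9371) = (9371|1597). Reduce: 9371 ≡ 1386 (mod 1597). Now have (1386|1597).
Factor out 2: 1386 = 2·693. Since 1597 ≡ 5 (mod 8), (2|1597) = -1. Now have -(693|1597).
693 ≡ 1 (mod 4), so quadratic reciprocity gives (693|1597) = (1597|693). Reduce: 1597 ≡ 211 (mod 693). Now have -(211|693).
693 ≡ 1 (mod 4), so quadratic reciprocity gives (211|693) = (693|211). Reduce: 693 ≡ 60 (mod 211). Now have -(60|211).
Factor out 2: 60 = 2^2·15. Since 211 ≡ 3 (mod 8), (2|211) = -1, and (2|211)^2 = +1. Now have -(15|211).
Both 15 ≡ 3 and 211 ≡ 3 (mod 4), so reciprocity gives (15|211) = -(211|15). Reduce: 211 ≡ 1 (mod 15). Now have (1|15).
(1|15) = 1. Collecting the sign factors: 1.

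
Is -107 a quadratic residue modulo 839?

yes

Reduce the numerator: -107 ≡ 732 (mod 839), so (-107/839) = (732/839).
Factor out 2: 732 = 2^2·183. Since 839 ≡ 7 (mod 8), (2/839) = +1, and (2/839)^2 = +1. Now have (183/839).
Both 183 ≡ 3 and 839 ≡ 3 (mod 4), so reciprocity gives (183/839) = -(839/183). Reduce: 839 ≡ 107 (mod 183). Now have -(107/183).
Both 107 ≡ 3 and 183 ≡ 3 (mod 4), so reciprocity gives (107/183) = -(183/107). Reduce: 183 ≡ 76 (mod 107). Now have (76/107).
Factor out 2: 76 = 2^2·19. Since 107 ≡ 3 (mod 8), (2/107) = -1, and (2/107)^2 = +1. Now have (19/107).
Both 19 ≡ 3 and 107 ≡ 3 (mod 4), so reciprocity gives (19/107) = -(107/19). Reduce: 107 ≡ 12 (mod 19). Now have -(12/19).
Factor out 2: 12 = 2^2·3. Since 19 ≡ 3 (mod 8), (2/19) = -1, and (2/19)^2 = +1. Now have -(3/19).
Both 3 ≡ 3 and 19 ≡ 3 (mod 4), so reciprocity gives (3/19) = -(19/3). Reduce: 19 ≡ 1 (mod 3). Now have (1/3).
(1/3) = 1. Collecting the sign factors: 1.
(-107/839) = 1, and 839 is prime, so -107 is a quadratic residue mod 839.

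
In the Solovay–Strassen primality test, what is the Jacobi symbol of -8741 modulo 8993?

Pull out -1: (-8741/8993) = (-1/8993)·(8741/8993). Since 8993 ≡ 1 (mod 4), (-1/8993) = +1. Now have (8741/8993).
8741 ≡ 1 (mod 4), so quadratic reciprocity gives (8741/8993) = (8993/8741). Reduce: 8993 ≡ 252 (mod 8741). Now have (252/8741).
Factor out 2: 252 = 2^2·63. Since 8741 ≡ 5 (mod 8), (2/8741) = -1, and (2/8741)^2 = +1. Now have (63/8741).
8741 ≡ 1 (mod 4), so quadratic reciprocity gives (63/8741) = (8741/63). Reduce: 8741 ≡ 47 (mod 63). Now have (47/63).
Both 47 ≡ 3 and 63 ≡ 3 (mod 4), so reciprocity gives (47/63) = -(63/47). Reduce: 63 ≡ 16 (mod 47). Now have -(16/47).
Factor out 2: 16 = 2^4. Since 47 ≡ 7 (mod 8), (2/47) = +1, and (2/47)^4 = +1. Now have -(1/47).
(1/47) = 1. Collecting the sign factors: -1.

-1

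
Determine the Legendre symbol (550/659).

Factor out 2: 550 = 2·275. Since 659 ≡ 3 (mod 8), (2/659) = -1. Now have -(275/659).
Both 275 ≡ 3 and 659 ≡ 3 (mod 4), so reciprocity gives (275/659) = -(659/275). Reduce: 659 ≡ 109 (mod 275). Now have (109/275).
109 ≡ 1 (mod 4), so quadratic reciprocity gives (109/275) = (275/109). Reduce: 275 ≡ 57 (mod 109). Now have (57/109).
57 ≡ 1 (mod 4), so quadratic reciprocity gives (57/109) = (109/57). Reduce: 109 ≡ 52 (mod 57). Now have (52/57).
Factor out 2: 52 = 2^2·13. Since 57 ≡ 1 (mod 8), (2/57) = +1, and (2/57)^2 = +1. Now have (13/57).
13 ≡ 1 (mod 4), so quadratic reciprocity gives (13/57) = (57/13). Reduce: 57 ≡ 5 (mod 13). Now have (5/13).
5 ≡ 1 (mod 4), so quadratic reciprocity gives (5/13) = (13/5). Reduce: 13 ≡ 3 (mod 5). Now have (3/5).
5 ≡ 1 (mod 4), so quadratic reciprocity gives (3/5) = (5/3). Reduce: 5 ≡ 2 (mod 3). Now have (2/3).
Factor out 2: 2 = 2. Since 3 ≡ 3 (mod 8), (2/3) = -1. Now have -(1/3).
(1/3) = 1. Collecting the sign factors: -1.

-1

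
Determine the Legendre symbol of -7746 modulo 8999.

Reduce the numerator: -7746 ≡ 1253 (mod 8999), so (-7746/8999) = (1253/8999).
1253 ≡ 1 (mod 4), so quadratic reciprocity gives (1253/8999) = (8999/1253). Reduce: 8999 ≡ 228 (mod 1253). Now have (228/1253).
Factor out 2: 228 = 2^2·57. Since 1253 ≡ 5 (mod 8), (2/1253) = -1, and (2/1253)^2 = +1. Now have (57/1253).
57 ≡ 1 (mod 4), so quadratic reciprocity gives (57/1253) = (1253/57). Reduce: 1253 ≡ 56 (mod 57). Now have (56/57).
Factor out 2: 56 = 2^3·7. Since 57 ≡ 1 (mod 8), (2/57) = +1, and (2/57)^3 = +1. Now have (7/57).
57 ≡ 1 (mod 4), so quadratic reciprocity gives (7/57) = (57/7). Reduce: 57 ≡ 1 (mod 7). Now have (1/7).
(1/7) = 1. Collecting the sign factors: 1.

1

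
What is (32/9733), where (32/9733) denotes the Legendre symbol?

(32/9733)
  = -(1/9733)    [9733 ≡ 5 mod 8 ⇒ (2/9733)^5 = -1]
  = -1    [(1/9733) = 1]

-1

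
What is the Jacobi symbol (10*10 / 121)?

1

By multiplicativity, (10·10 / 121) = (10 / 121)·(10 / 121).
First factor (10 / 121):
(10 / 121)
  = (5 / 121)    [121 ≡ 1 mod 8 ⇒ (2 / 121) = +1]
  = (121 / 5)    [QR: 5 ≡ 1 mod 4, sign kept]
  = (1 / 5)    [121 ≡ 1 mod 5]
  = 1    [(1 / 5) = 1]
Second factor (10 / 121):
(10 / 121)
  = (5 / 121)    [121 ≡ 1 mod 8 ⇒ (2 / 121) = +1]
  = (121 / 5)    [QR: 5 ≡ 1 mod 4, sign kept]
  = (1 / 5)    [121 ≡ 1 mod 5]
  = 1    [(1 / 5) = 1]
Product: (1)·(1) = 1.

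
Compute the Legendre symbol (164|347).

-1

(164|347)
  = (41|347)    [347 ≡ 3 mod 8 ⇒ (2|347)^2 = +1]
  = (347|41)    [QR: 41 ≡ 1 mod 4, sign kept]
  = (19|41)    [347 ≡ 19 mod 41]
  = (41|19)    [QR: 41 ≡ 1 mod 4, sign kept]
  = (3|19)    [41 ≡ 3 mod 19]
  = -(19|3)    [QR: both ≡ 3 mod 4, sign flips]
  = -(1|3)    [19 ≡ 1 mod 3]
  = -1    [(1|3) = 1]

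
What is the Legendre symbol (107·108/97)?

By multiplicativity, (107·108/97) = (107/97)·(108/97).
First factor (107/97):
Reduce the numerator: 107 ≡ 10 (mod 97), so (107/97) = (10/97).
Factor out 2: 10 = 2·5. Since 97 ≡ 1 (mod 8), (2/97) = +1. Now have (5/97).
5 ≡ 1 (mod 4), so quadratic reciprocity gives (5/97) = (97/5). Reduce: 97 ≡ 2 (mod 5). Now have (2/5).
Factor out 2: 2 = 2. Since 5 ≡ 5 (mod 8), (2/5) = -1. Now have -(1/5).
(1/5) = 1. Collecting the sign factors: -1.
Second factor (108/97):
Reduce the numerator: 108 ≡ 11 (mod 97), so (108/97) = (11/97).
97 ≡ 1 (mod 4), so quadratic reciprocity gives (11/97) = (97/11). Reduce: 97 ≡ 9 (mod 11). Now have (9/11).
9 ≡ 1 (mod 4), so quadratic reciprocity gives (9/11) = (11/9). Reduce: 11 ≡ 2 (mod 9). Now have (2/9).
Factor out 2: 2 = 2. Since 9 ≡ 1 (mod 8), (2/9) = +1. Now have (1/9).
(1/9) = 1. Collecting the sign factors: 1.
Product: (-1)·(1) = -1.

-1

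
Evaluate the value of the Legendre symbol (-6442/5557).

1

(-6442/5557)
  = (4672/5557)    [-6442 ≡ 4672 mod 5557]
  = (73/5557)    [5557 ≡ 5 mod 8 ⇒ (2/5557)^6 = +1]
  = (5557/73)    [QR: 73 ≡ 1 mod 4, sign kept]
  = (9/73)    [5557 ≡ 9 mod 73]
  = (73/9)    [QR: 9 ≡ 1 mod 4, sign kept]
  = (1/9)    [73 ≡ 1 mod 9]
  = 1    [(1/9) = 1]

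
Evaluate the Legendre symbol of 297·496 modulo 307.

1

By multiplicativity, (297·496|307) = (297|307)·(496|307).
First factor (297|307):
(297|307)
  = (307|297)    [QR: 297 ≡ 1 mod 4, sign kept]
  = (10|297)    [307 ≡ 10 mod 297]
  = (5|297)    [297 ≡ 1 mod 8 ⇒ (2|297) = +1]
  = (297|5)    [QR: 5 ≡ 1 mod 4, sign kept]
  = (2|5)    [297 ≡ 2 mod 5]
  = -(1|5)    [5 ≡ 5 mod 8 ⇒ (2|5) = -1]
  = -1    [(1|5) = 1]
Second factor (496|307):
(496|307)
  = (189|307)    [496 ≡ 189 mod 307]
  = (307|189)    [QR: 189 ≡ 1 mod 4, sign kept]
  = (118|189)    [307 ≡ 118 mod 189]
  = -(59|189)    [189 ≡ 5 mod 8 ⇒ (2|189) = -1]
  = -(189|59)    [QR: 189 ≡ 1 mod 4, sign kept]
  = -(12|59)    [189 ≡ 12 mod 59]
  = -(3|59)    [59 ≡ 3 mod 8 ⇒ (2|59)^2 = +1]
  = (59|3)    [QR: both ≡ 3 mod 4, sign flips]
  = (2|3)    [59 ≡ 2 mod 3]
  = -(1|3)    [3 ≡ 3 mod 8 ⇒ (2|3) = -1]
  = -1    [(1|3) = 1]
Product: (-1)·(-1) = 1.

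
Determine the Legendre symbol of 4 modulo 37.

1

Factor out 2: 4 = 2^2. Since 37 ≡ 5 (mod 8), (2 / 37) = -1, and (2 / 37)^2 = +1. Now have (1 / 37).
(1 / 37) = 1. Collecting the sign factors: 1.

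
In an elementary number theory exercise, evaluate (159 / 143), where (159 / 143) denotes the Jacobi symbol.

(159 / 143)
  = (16 / 143)    [159 ≡ 16 mod 143]
  = (1 / 143)    [143 ≡ 7 mod 8 ⇒ (2 / 143)^4 = +1]
  = 1    [(1 / 143) = 1]

1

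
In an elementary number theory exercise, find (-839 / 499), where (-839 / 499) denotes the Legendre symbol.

1

Reduce the numerator: -839 ≡ 159 (mod 499), so (-839 / 499) = (159 / 499).
Both 159 ≡ 3 and 499 ≡ 3 (mod 4), so reciprocity gives (159 / 499) = -(499 / 159). Reduce: 499 ≡ 22 (mod 159). Now have -(22 / 159).
Factor out 2: 22 = 2·11. Since 159 ≡ 7 (mod 8), (2 / 159) = +1. Now have -(11 / 159).
Both 11 ≡ 3 and 159 ≡ 3 (mod 4), so reciprocity gives (11 / 159) = -(159 / 11). Reduce: 159 ≡ 5 (mod 11). Now have (5 / 11).
5 ≡ 1 (mod 4), so quadratic reciprocity gives (5 / 11) = (11 / 5). Reduce: 11 ≡ 1 (mod 5). Now have (1 / 5).
(1 / 5) = 1. Collecting the sign factors: 1.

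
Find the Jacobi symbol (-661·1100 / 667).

1

By multiplicativity, (-661·1100 / 667) = (-661 / 667)·(1100 / 667).
First factor (-661 / 667):
(-661 / 667)
  = -(661 / 667)    [667 ≡ 3 mod 4 ⇒ (-1 / 667) = -1]
  = -(667 / 661)    [QR: 661 ≡ 1 mod 4, sign kept]
  = -(6 / 661)    [667 ≡ 6 mod 661]
  = (3 / 661)    [661 ≡ 5 mod 8 ⇒ (2 / 661) = -1]
  = (661 / 3)    [QR: 661 ≡ 1 mod 4, sign kept]
  = (1 / 3)    [661 ≡ 1 mod 3]
  = 1    [(1 / 3) = 1]
Second factor (1100 / 667):
(1100 / 667)
  = (433 / 667)    [1100 ≡ 433 mod 667]
  = (667 / 433)    [QR: 433 ≡ 1 mod 4, sign kept]
  = (234 / 433)    [667 ≡ 234 mod 433]
  = (117 / 433)    [433 ≡ 1 mod 8 ⇒ (2 / 433) = +1]
  = (433 / 117)    [QR: 117 ≡ 1 mod 4, sign kept]
  = (82 / 117)    [433 ≡ 82 mod 117]
  = -(41 / 117)    [117 ≡ 5 mod 8 ⇒ (2 / 117) = -1]
  = -(117 / 41)    [QR: 41 ≡ 1 mod 4, sign kept]
  = -(35 / 41)    [117 ≡ 35 mod 41]
  = -(41 / 35)    [QR: 41 ≡ 1 mod 4, sign kept]
  = -(6 / 35)    [41 ≡ 6 mod 35]
  = (3 / 35)    [35 ≡ 3 mod 8 ⇒ (2 / 35) = -1]
  = -(35 / 3)    [QR: both ≡ 3 mod 4, sign flips]
  = -(2 / 3)    [35 ≡ 2 mod 3]
  = (1 / 3)    [3 ≡ 3 mod 8 ⇒ (2 / 3) = -1]
  = 1    [(1 / 3) = 1]
Product: (1)·(1) = 1.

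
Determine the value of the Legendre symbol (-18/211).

1

Reduce the numerator: -18 ≡ 193 (mod 211), so (-18/211) = (193/211).
193 ≡ 1 (mod 4), so quadratic reciprocity gives (193/211) = (211/193). Reduce: 211 ≡ 18 (mod 193). Now have (18/193).
Factor out 2: 18 = 2·9. Since 193 ≡ 1 (mod 8), (2/193) = +1. Now have (9/193).
9 ≡ 1 (mod 4), so quadratic reciprocity gives (9/193) = (193/9). Reduce: 193 ≡ 4 (mod 9). Now have (4/9).
Factor out 2: 4 = 2^2. Since 9 ≡ 1 (mod 8), (2/9) = +1, and (2/9)^2 = +1. Now have (1/9).
(1/9) = 1. Collecting the sign factors: 1.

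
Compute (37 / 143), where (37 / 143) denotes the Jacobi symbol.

-1

37 ≡ 1 (mod 4), so quadratic reciprocity gives (37 / 143) = (143 / 37). Reduce: 143 ≡ 32 (mod 37). Now have (32 / 37).
Factor out 2: 32 = 2^5. Since 37 ≡ 5 (mod 8), (2 / 37) = -1, and (2 / 37)^5 = -1. Now have -(1 / 37).
(1 / 37) = 1. Collecting the sign factors: -1.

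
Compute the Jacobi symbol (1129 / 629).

Reduce the numerator: 1129 ≡ 500 (mod 629), so (1129 / 629) = (500 / 629).
Factor out 2: 500 = 2^2·125. Since 629 ≡ 5 (mod 8), (2 / 629) = -1, and (2 / 629)^2 = +1. Now have (125 / 629).
125 ≡ 1 (mod 4), so quadratic reciprocity gives (125 / 629) = (629 / 125). Reduce: 629 ≡ 4 (mod 125). Now have (4 / 125).
Factor out 2: 4 = 2^2. Since 125 ≡ 5 (mod 8), (2 / 125) = -1, and (2 / 125)^2 = +1. Now have (1 / 125).
(1 / 125) = 1. Collecting the sign factors: 1.

1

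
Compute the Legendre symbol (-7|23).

Pull out -1: (-7|23) = (-1|23)·(7|23). Since 23 ≡ 3 (mod 4), (-1|23) = -1. Now have -(7|23).
Both 7 ≡ 3 and 23 ≡ 3 (mod 4), so reciprocity gives (7|23) = -(23|7). Reduce: 23 ≡ 2 (mod 7). Now have (2|7).
Factor out 2: 2 = 2. Since 7 ≡ 7 (mod 8), (2|7) = +1. Now have (1|7).
(1|7) = 1. Collecting the sign factors: 1.

1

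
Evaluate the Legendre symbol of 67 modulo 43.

(67/43)
  = (24/43)    [67 ≡ 24 mod 43]
  = -(3/43)    [43 ≡ 3 mod 8 ⇒ (2/43)^3 = -1]
  = (43/3)    [QR: both ≡ 3 mod 4, sign flips]
  = (1/3)    [43 ≡ 1 mod 3]
  = 1    [(1/3) = 1]

1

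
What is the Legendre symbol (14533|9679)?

(14533|9679)
  = (4854|9679)    [14533 ≡ 4854 mod 9679]
  = (2427|9679)    [9679 ≡ 7 mod 8 ⇒ (2|9679) = +1]
  = -(9679|2427)    [QR: both ≡ 3 mod 4, sign flips]
  = -(2398|2427)    [9679 ≡ 2398 mod 2427]
  = (1199|2427)    [2427 ≡ 3 mod 8 ⇒ (2|2427) = -1]
  = -(2427|1199)    [QR: both ≡ 3 mod 4, sign flips]
  = -(29|1199)    [2427 ≡ 29 mod 1199]
  = -(1199|29)    [QR: 29 ≡ 1 mod 4, sign kept]
  = -(10|29)    [1199 ≡ 10 mod 29]
  = (5|29)    [29 ≡ 5 mod 8 ⇒ (2|29) = -1]
  = (29|5)    [QR: 5 ≡ 1 mod 4, sign kept]
  = (4|5)    [29 ≡ 4 mod 5]
  = (1|5)    [5 ≡ 5 mod 8 ⇒ (2|5)^2 = +1]
  = 1    [(1|5) = 1]

1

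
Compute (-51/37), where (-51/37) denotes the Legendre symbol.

-1

Reduce the numerator: -51 ≡ 23 (mod 37), so (-51/37) = (23/37).
37 ≡ 1 (mod 4), so quadratic reciprocity gives (23/37) = (37/23). Reduce: 37 ≡ 14 (mod 23). Now have (14/23).
Factor out 2: 14 = 2·7. Since 23 ≡ 7 (mod 8), (2/23) = +1. Now have (7/23).
Both 7 ≡ 3 and 23 ≡ 3 (mod 4), so reciprocity gives (7/23) = -(23/7). Reduce: 23 ≡ 2 (mod 7). Now have -(2/7).
Factor out 2: 2 = 2. Since 7 ≡ 7 (mod 8), (2/7) = +1. Now have -(1/7).
(1/7) = 1. Collecting the sign factors: -1.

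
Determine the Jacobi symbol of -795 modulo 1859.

Reduce the numerator: -795 ≡ 1064 (mod 1859), so (-795|1859) = (1064|1859).
Factor out 2: 1064 = 2^3·133. Since 1859 ≡ 3 (mod 8), (2|1859) = -1, and (2|1859)^3 = -1. Now have -(133|1859).
133 ≡ 1 (mod 4), so quadratic reciprocity gives (133|1859) = (1859|133). Reduce: 1859 ≡ 130 (mod 133). Now have -(130|133).
Factor out 2: 130 = 2·65. Since 133 ≡ 5 (mod 8), (2|133) = -1. Now have (65|133).
65 ≡ 1 (mod 4), so quadratic reciprocity gives (65|133) = (133|65). Reduce: 133 ≡ 3 (mod 65). Now have (3|65).
65 ≡ 1 (mod 4), so quadratic reciprocity gives (3|65) = (65|3). Reduce: 65 ≡ 2 (mod 3). Now have (2|3).
Factor out 2: 2 = 2. Since 3 ≡ 3 (mod 8), (2|3) = -1. Now have -(1|3).
(1|3) = 1. Collecting the sign factors: -1.

-1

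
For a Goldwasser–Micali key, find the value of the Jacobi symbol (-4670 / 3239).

-1

Pull out -1: (-4670 / 3239) = (-1 / 3239)·(4670 / 3239). Since 3239 ≡ 3 (mod 4), (-1 / 3239) = -1. Now have -(4670 / 3239).
Reduce the numerator: 4670 ≡ 1431 (mod 3239), so (4670 / 3239) = (1431 / 3239).
Both 1431 ≡ 3 and 3239 ≡ 3 (mod 4), so reciprocity gives (1431 / 3239) = -(3239 / 1431). Reduce: 3239 ≡ 377 (mod 1431). Now have (377 / 1431).
377 ≡ 1 (mod 4), so quadratic reciprocity gives (377 / 1431) = (1431 / 377). Reduce: 1431 ≡ 300 (mod 377). Now have (300 / 377).
Factor out 2: 300 = 2^2·75. Since 377 ≡ 1 (mod 8), (2 / 377) = +1, and (2 / 377)^2 = +1. Now have (75 / 377).
377 ≡ 1 (mod 4), so quadratic reciprocity gives (75 / 377) = (377 / 75). Reduce: 377 ≡ 2 (mod 75). Now have (2 / 75).
Factor out 2: 2 = 2. Since 75 ≡ 3 (mod 8), (2 / 75) = -1. Now have -(1 / 75).
(1 / 75) = 1. Collecting the sign factors: -1.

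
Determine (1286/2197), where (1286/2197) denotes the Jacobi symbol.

Factor out 2: 1286 = 2·643. Since 2197 ≡ 5 (mod 8), (2/2197) = -1. Now have -(643/2197).
2197 ≡ 1 (mod 4), so quadratic reciprocity gives (643/2197) = (2197/643). Reduce: 2197 ≡ 268 (mod 643). Now have -(268/643).
Factor out 2: 268 = 2^2·67. Since 643 ≡ 3 (mod 8), (2/643) = -1, and (2/643)^2 = +1. Now have -(67/643).
Both 67 ≡ 3 and 643 ≡ 3 (mod 4), so reciprocity gives (67/643) = -(643/67). Reduce: 643 ≡ 40 (mod 67). Now have (40/67).
Factor out 2: 40 = 2^3·5. Since 67 ≡ 3 (mod 8), (2/67) = -1, and (2/67)^3 = -1. Now have -(5/67).
5 ≡ 1 (mod 4), so quadratic reciprocity gives (5/67) = (67/5). Reduce: 67 ≡ 2 (mod 5). Now have -(2/5).
Factor out 2: 2 = 2. Since 5 ≡ 5 (mod 8), (2/5) = -1. Now have (1/5).
(1/5) = 1. Collecting the sign factors: 1.

1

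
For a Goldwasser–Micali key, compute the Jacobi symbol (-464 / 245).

(-464 / 245)
  = (464 / 245)    [245 ≡ 1 mod 4 ⇒ (-1 / 245) = +1]
  = (219 / 245)    [464 ≡ 219 mod 245]
  = (245 / 219)    [QR: 245 ≡ 1 mod 4, sign kept]
  = (26 / 219)    [245 ≡ 26 mod 219]
  = -(13 / 219)    [219 ≡ 3 mod 8 ⇒ (2 / 219) = -1]
  = -(219 / 13)    [QR: 13 ≡ 1 mod 4, sign kept]
  = -(11 / 13)    [219 ≡ 11 mod 13]
  = -(13 / 11)    [QR: 13 ≡ 1 mod 4, sign kept]
  = -(2 / 11)    [13 ≡ 2 mod 11]
  = (1 / 11)    [11 ≡ 3 mod 8 ⇒ (2 / 11) = -1]
  = 1    [(1 / 11) = 1]

1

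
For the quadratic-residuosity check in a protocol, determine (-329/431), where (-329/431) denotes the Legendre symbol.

-1

(-329/431)
  = -(329/431)    [431 ≡ 3 mod 4 ⇒ (-1/431) = -1]
  = -(431/329)    [QR: 329 ≡ 1 mod 4, sign kept]
  = -(102/329)    [431 ≡ 102 mod 329]
  = -(51/329)    [329 ≡ 1 mod 8 ⇒ (2/329) = +1]
  = -(329/51)    [QR: 329 ≡ 1 mod 4, sign kept]
  = -(23/51)    [329 ≡ 23 mod 51]
  = (51/23)    [QR: both ≡ 3 mod 4, sign flips]
  = (5/23)    [51 ≡ 5 mod 23]
  = (23/5)    [QR: 5 ≡ 1 mod 4, sign kept]
  = (3/5)    [23 ≡ 3 mod 5]
  = (5/3)    [QR: 5 ≡ 1 mod 4, sign kept]
  = (2/3)    [5 ≡ 2 mod 3]
  = -(1/3)    [3 ≡ 3 mod 8 ⇒ (2/3) = -1]
  = -1    [(1/3) = 1]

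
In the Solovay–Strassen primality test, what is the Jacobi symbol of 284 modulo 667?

(284|667)
  = (71|667)    [667 ≡ 3 mod 8 ⇒ (2|667)^2 = +1]
  = -(667|71)    [QR: both ≡ 3 mod 4, sign flips]
  = -(28|71)    [667 ≡ 28 mod 71]
  = -(7|71)    [71 ≡ 7 mod 8 ⇒ (2|71)^2 = +1]
  = (71|7)    [QR: both ≡ 3 mod 4, sign flips]
  = (1|7)    [71 ≡ 1 mod 7]
  = 1    [(1|7) = 1]

1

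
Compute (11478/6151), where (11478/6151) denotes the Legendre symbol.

Reduce the numerator: 11478 ≡ 5327 (mod 6151), so (11478/6151) = (5327/6151).
Both 5327 ≡ 3 and 6151 ≡ 3 (mod 4), so reciprocity gives (5327/6151) = -(6151/5327). Reduce: 6151 ≡ 824 (mod 5327). Now have -(824/5327).
Factor out 2: 824 = 2^3·103. Since 5327 ≡ 7 (mod 8), (2/5327) = +1, and (2/5327)^3 = +1. Now have -(103/5327).
Both 103 ≡ 3 and 5327 ≡ 3 (mod 4), so reciprocity gives (103/5327) = -(5327/103). Reduce: 5327 ≡ 74 (mod 103). Now have (74/103).
Factor out 2: 74 = 2·37. Since 103 ≡ 7 (mod 8), (2/103) = +1. Now have (37/103).
37 ≡ 1 (mod 4), so quadratic reciprocity gives (37/103) = (103/37). Reduce: 103 ≡ 29 (mod 37). Now have (29/37).
29 ≡ 1 (mod 4), so quadratic reciprocity gives (29/37) = (37/29). Reduce: 37 ≡ 8 (mod 29). Now have (8/29).
Factor out 2: 8 = 2^3. Since 29 ≡ 5 (mod 8), (2/29) = -1, and (2/29)^3 = -1. Now have -(1/29).
(1/29) = 1. Collecting the sign factors: -1.

-1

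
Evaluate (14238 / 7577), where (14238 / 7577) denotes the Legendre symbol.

Reduce the numerator: 14238 ≡ 6661 (mod 7577), so (14238 / 7577) = (6661 / 7577).
6661 ≡ 1 (mod 4), so quadratic reciprocity gives (6661 / 7577) = (7577 / 6661). Reduce: 7577 ≡ 916 (mod 6661). Now have (916 / 6661).
Factor out 2: 916 = 2^2·229. Since 6661 ≡ 5 (mod 8), (2 / 6661) = -1, and (2 / 6661)^2 = +1. Now have (229 / 6661).
229 ≡ 1 (mod 4), so quadratic reciprocity gives (229 / 6661) = (6661 / 229). Reduce: 6661 ≡ 20 (mod 229). Now have (20 / 229).
Factor out 2: 20 = 2^2·5. Since 229 ≡ 5 (mod 8), (2 / 229) = -1, and (2 / 229)^2 = +1. Now have (5 / 229).
5 ≡ 1 (mod 4), so quadratic reciprocity gives (5 / 229) = (229 / 5). Reduce: 229 ≡ 4 (mod 5). Now have (4 / 5).
Factor out 2: 4 = 2^2. Since 5 ≡ 5 (mod 8), (2 / 5) = -1, and (2 / 5)^2 = +1. Now have (1 / 5).
(1 / 5) = 1. Collecting the sign factors: 1.

1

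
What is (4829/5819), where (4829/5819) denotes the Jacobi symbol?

(4829/5819)
  = (5819/4829)    [QR: 4829 ≡ 1 mod 4, sign kept]
  = (990/4829)    [5819 ≡ 990 mod 4829]
  = -(495/4829)    [4829 ≡ 5 mod 8 ⇒ (2/4829) = -1]
  = -(4829/495)    [QR: 4829 ≡ 1 mod 4, sign kept]
  = -(374/495)    [4829 ≡ 374 mod 495]
  = -(187/495)    [495 ≡ 7 mod 8 ⇒ (2/495) = +1]
  = (495/187)    [QR: both ≡ 3 mod 4, sign flips]
  = (121/187)    [495 ≡ 121 mod 187]
  = (187/121)    [QR: 121 ≡ 1 mod 4, sign kept]
  = (66/121)    [187 ≡ 66 mod 121]
  = (33/121)    [121 ≡ 1 mod 8 ⇒ (2/121) = +1]
  = (121/33)    [QR: 33 ≡ 1 mod 4, sign kept]
  = (22/33)    [121 ≡ 22 mod 33]
  = (11/33)    [33 ≡ 1 mod 8 ⇒ (2/33) = +1]
  = (33/11)    [QR: 33 ≡ 1 mod 4, sign kept]
  = (0/11)    [33 ≡ 0 mod 11]
  = 0    [numerator 0, gcd > 1]

0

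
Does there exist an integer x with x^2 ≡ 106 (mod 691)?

(106/691)
  = -(53/691)    [691 ≡ 3 mod 8 ⇒ (2/691) = -1]
  = -(691/53)    [QR: 53 ≡ 1 mod 4, sign kept]
  = -(2/53)    [691 ≡ 2 mod 53]
  = (1/53)    [53 ≡ 5 mod 8 ⇒ (2/53) = -1]
  = 1    [(1/53) = 1]
(106/691) = 1, and 691 is prime, so 106 is a quadratic residue mod 691.

yes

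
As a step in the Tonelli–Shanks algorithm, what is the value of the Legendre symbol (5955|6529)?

6529 ≡ 1 (mod 4), so quadratic reciprocity gives (5955|6529) = (6529|5955). Reduce: 6529 ≡ 574 (mod 5955). Now have (574|5955).
Factor out 2: 574 = 2·287. Since 5955 ≡ 3 (mod 8), (2|5955) = -1. Now have -(287|5955).
Both 287 ≡ 3 and 5955 ≡ 3 (mod 4), so reciprocity gives (287|5955) = -(5955|287). Reduce: 5955 ≡ 215 (mod 287). Now have (215|287).
Both 215 ≡ 3 and 287 ≡ 3 (mod 4), so reciprocity gives (215|287) = -(287|215). Reduce: 287 ≡ 72 (mod 215). Now have -(72|215).
Factor out 2: 72 = 2^3·9. Since 215 ≡ 7 (mod 8), (2|215) = +1, and (2|215)^3 = +1. Now have -(9|215).
9 ≡ 1 (mod 4), so quadratic reciprocity gives (9|215) = (215|9). Reduce: 215 ≡ 8 (mod 9). Now have -(8|9).
Factor out 2: 8 = 2^3. Since 9 ≡ 1 (mod 8), (2|9) = +1, and (2|9)^3 = +1. Now have -(1|9).
(1|9) = 1. Collecting the sign factors: -1.

-1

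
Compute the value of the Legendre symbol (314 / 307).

1

(314 / 307)
  = (7 / 307)    [314 ≡ 7 mod 307]
  = -(307 / 7)    [QR: both ≡ 3 mod 4, sign flips]
  = -(6 / 7)    [307 ≡ 6 mod 7]
  = -(3 / 7)    [7 ≡ 7 mod 8 ⇒ (2 / 7) = +1]
  = (7 / 3)    [QR: both ≡ 3 mod 4, sign flips]
  = (1 / 3)    [7 ≡ 1 mod 3]
  = 1    [(1 / 3) = 1]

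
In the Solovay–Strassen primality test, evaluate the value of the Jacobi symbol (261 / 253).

(261 / 253)
  = (8 / 253)    [261 ≡ 8 mod 253]
  = -(1 / 253)    [253 ≡ 5 mod 8 ⇒ (2 / 253)^3 = -1]
  = -1    [(1 / 253) = 1]

-1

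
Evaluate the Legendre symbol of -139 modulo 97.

-1

Pull out -1: (-139|97) = (-1|97)·(139|97). Since 97 ≡ 1 (mod 4), (-1|97) = +1. Now have (139|97).
Reduce the numerator: 139 ≡ 42 (mod 97), so (139|97) = (42|97).
Factor out 2: 42 = 2·21. Since 97 ≡ 1 (mod 8), (2|97) = +1. Now have (21|97).
21 ≡ 1 (mod 4), so quadratic reciprocity gives (21|97) = (97|21). Reduce: 97 ≡ 13 (mod 21). Now have (13|21).
13 ≡ 1 (mod 4), so quadratic reciprocity gives (13|21) = (21|13). Reduce: 21 ≡ 8 (mod 13). Now have (8|13).
Factor out 2: 8 = 2^3. Since 13 ≡ 5 (mod 8), (2|13) = -1, and (2|13)^3 = -1. Now have -(1|13).
(1|13) = 1. Collecting the sign factors: -1.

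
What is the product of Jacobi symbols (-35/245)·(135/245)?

0

By multiplicativity, (-35·135/245) = (-35/245)·(135/245).
First factor (-35/245):
Pull out -1: (-35/245) = (-1/245)·(35/245). Since 245 ≡ 1 (mod 4), (-1/245) = +1. Now have (35/245).
245 ≡ 1 (mod 4), so quadratic reciprocity gives (35/245) = (245/35). Reduce: 245 ≡ 0 (mod 35). Now have (0/35).
The numerator is now 0 with denominator 35 > 1: the symbol is 0.
Second factor (135/245):
245 ≡ 1 (mod 4), so quadratic reciprocity gives (135/245) = (245/135). Reduce: 245 ≡ 110 (mod 135). Now have (110/135).
Factor out 2: 110 = 2·55. Since 135 ≡ 7 (mod 8), (2/135) = +1. Now have (55/135).
Both 55 ≡ 3 and 135 ≡ 3 (mod 4), so reciprocity gives (55/135) = -(135/55). Reduce: 135 ≡ 25 (mod 55). Now have -(25/55).
25 ≡ 1 (mod 4), so quadratic reciprocity gives (25/55) = (55/25). Reduce: 55 ≡ 5 (mod 25). Now have -(5/25).
5 ≡ 1 (mod 4), so quadratic reciprocity gives (5/25) = (25/5). Reduce: 25 ≡ 0 (mod 5). Now have -(0/5).
The numerator is now 0 with denominator 5 > 1: the symbol is 0.
Product: (0)·(0) = 0.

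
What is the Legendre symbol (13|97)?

(13|97)
  = (97|13)    [QR: 13 ≡ 1 mod 4, sign kept]
  = (6|13)    [97 ≡ 6 mod 13]
  = -(3|13)    [13 ≡ 5 mod 8 ⇒ (2|13) = -1]
  = -(13|3)    [QR: 13 ≡ 1 mod 4, sign kept]
  = -(1|3)    [13 ≡ 1 mod 3]
  = -1    [(1|3) = 1]

-1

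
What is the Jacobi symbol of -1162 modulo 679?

0

(-1162/679)
  = (196/679)    [-1162 ≡ 196 mod 679]
  = (49/679)    [679 ≡ 7 mod 8 ⇒ (2/679)^2 = +1]
  = (679/49)    [QR: 49 ≡ 1 mod 4, sign kept]
  = (42/49)    [679 ≡ 42 mod 49]
  = (21/49)    [49 ≡ 1 mod 8 ⇒ (2/49) = +1]
  = (49/21)    [QR: 21 ≡ 1 mod 4, sign kept]
  = (7/21)    [49 ≡ 7 mod 21]
  = (21/7)    [QR: 21 ≡ 1 mod 4, sign kept]
  = (0/7)    [21 ≡ 0 mod 7]
  = 0    [numerator 0, gcd > 1]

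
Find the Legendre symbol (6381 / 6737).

(6381 / 6737)
  = (6737 / 6381)    [QR: 6381 ≡ 1 mod 4, sign kept]
  = (356 / 6381)    [6737 ≡ 356 mod 6381]
  = (89 / 6381)    [6381 ≡ 5 mod 8 ⇒ (2 / 6381)^2 = +1]
  = (6381 / 89)    [QR: 89 ≡ 1 mod 4, sign kept]
  = (62 / 89)    [6381 ≡ 62 mod 89]
  = (31 / 89)    [89 ≡ 1 mod 8 ⇒ (2 / 89) = +1]
  = (89 / 31)    [QR: 89 ≡ 1 mod 4, sign kept]
  = (27 / 31)    [89 ≡ 27 mod 31]
  = -(31 / 27)    [QR: both ≡ 3 mod 4, sign flips]
  = -(4 / 27)    [31 ≡ 4 mod 27]
  = -(1 / 27)    [27 ≡ 3 mod 8 ⇒ (2 / 27)^2 = +1]
  = -1    [(1 / 27) = 1]

-1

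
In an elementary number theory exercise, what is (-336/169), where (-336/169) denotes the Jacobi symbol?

Reduce the numerator: -336 ≡ 2 (mod 169), so (-336/169) = (2/169).
Factor out 2: 2 = 2. Since 169 ≡ 1 (mod 8), (2/169) = +1. Now have (1/169).
(1/169) = 1. Collecting the sign factors: 1.

1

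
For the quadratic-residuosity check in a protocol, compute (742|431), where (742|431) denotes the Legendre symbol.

(742|431)
  = (311|431)    [742 ≡ 311 mod 431]
  = -(431|311)    [QR: both ≡ 3 mod 4, sign flips]
  = -(120|311)    [431 ≡ 120 mod 311]
  = -(15|311)    [311 ≡ 7 mod 8 ⇒ (2|311)^3 = +1]
  = (311|15)    [QR: both ≡ 3 mod 4, sign flips]
  = (11|15)    [311 ≡ 11 mod 15]
  = -(15|11)    [QR: both ≡ 3 mod 4, sign flips]
  = -(4|11)    [15 ≡ 4 mod 11]
  = -(1|11)    [11 ≡ 3 mod 8 ⇒ (2|11)^2 = +1]
  = -1    [(1|11) = 1]

-1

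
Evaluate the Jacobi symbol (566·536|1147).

By multiplicativity, (566·536|1147) = (566|1147)·(536|1147).
First factor (566|1147):
(566|1147)
  = -(283|1147)    [1147 ≡ 3 mod 8 ⇒ (2|1147) = -1]
  = (1147|283)    [QR: both ≡ 3 mod 4, sign flips]
  = (15|283)    [1147 ≡ 15 mod 283]
  = -(283|15)    [QR: both ≡ 3 mod 4, sign flips]
  = -(13|15)    [283 ≡ 13 mod 15]
  = -(15|13)    [QR: 13 ≡ 1 mod 4, sign kept]
  = -(2|13)    [15 ≡ 2 mod 13]
  = (1|13)    [13 ≡ 5 mod 8 ⇒ (2|13) = -1]
  = 1    [(1|13) = 1]
Second factor (536|1147):
(536|1147)
  = -(67|1147)    [1147 ≡ 3 mod 8 ⇒ (2|1147)^3 = -1]
  = (1147|67)    [QR: both ≡ 3 mod 4, sign flips]
  = (8|67)    [1147 ≡ 8 mod 67]
  = -(1|67)    [67 ≡ 3 mod 8 ⇒ (2|67)^3 = -1]
  = -1    [(1|67) = 1]
Product: (1)·(-1) = -1.

-1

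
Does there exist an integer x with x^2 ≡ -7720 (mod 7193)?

yes

(-7720/7193)
  = (7720/7193)    [7193 ≡ 1 mod 4 ⇒ (-1/7193) = +1]
  = (527/7193)    [7720 ≡ 527 mod 7193]
  = (7193/527)    [QR: 7193 ≡ 1 mod 4, sign kept]
  = (342/527)    [7193 ≡ 342 mod 527]
  = (171/527)    [527 ≡ 7 mod 8 ⇒ (2/527) = +1]
  = -(527/171)    [QR: both ≡ 3 mod 4, sign flips]
  = -(14/171)    [527 ≡ 14 mod 171]
  = (7/171)    [171 ≡ 3 mod 8 ⇒ (2/171) = -1]
  = -(171/7)    [QR: both ≡ 3 mod 4, sign flips]
  = -(3/7)    [171 ≡ 3 mod 7]
  = (7/3)    [QR: both ≡ 3 mod 4, sign flips]
  = (1/3)    [7 ≡ 1 mod 3]
  = 1    [(1/3) = 1]
The Legendre symbol is 1, so x^2 ≡ -7720 (mod 7193) has solution.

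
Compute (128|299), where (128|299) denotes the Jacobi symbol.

-1

(128|299)
  = -(1|299)    [299 ≡ 3 mod 8 ⇒ (2|299)^7 = -1]
  = -1    [(1|299) = 1]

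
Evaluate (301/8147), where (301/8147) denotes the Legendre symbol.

1

(301/8147)
  = (8147/301)    [QR: 301 ≡ 1 mod 4, sign kept]
  = (20/301)    [8147 ≡ 20 mod 301]
  = (5/301)    [301 ≡ 5 mod 8 ⇒ (2/301)^2 = +1]
  = (301/5)    [QR: 5 ≡ 1 mod 4, sign kept]
  = (1/5)    [301 ≡ 1 mod 5]
  = 1    [(1/5) = 1]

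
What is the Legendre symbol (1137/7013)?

(1137/7013)
  = (7013/1137)    [QR: 1137 ≡ 1 mod 4, sign kept]
  = (191/1137)    [7013 ≡ 191 mod 1137]
  = (1137/191)    [QR: 1137 ≡ 1 mod 4, sign kept]
  = (182/191)    [1137 ≡ 182 mod 191]
  = (91/191)    [191 ≡ 7 mod 8 ⇒ (2/191) = +1]
  = -(191/91)    [QR: both ≡ 3 mod 4, sign flips]
  = -(9/91)    [191 ≡ 9 mod 91]
  = -(91/9)    [QR: 9 ≡ 1 mod 4, sign kept]
  = -(1/9)    [91 ≡ 1 mod 9]
  = -1    [(1/9) = 1]

-1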